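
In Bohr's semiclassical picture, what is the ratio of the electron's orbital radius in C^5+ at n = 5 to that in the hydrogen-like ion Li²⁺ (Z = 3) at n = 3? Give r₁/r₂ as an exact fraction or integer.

25/18

r ∝ Z^-1 · n^2
r₁/r₂ = (6/3)^-1 · (5/3)^2 = 25/18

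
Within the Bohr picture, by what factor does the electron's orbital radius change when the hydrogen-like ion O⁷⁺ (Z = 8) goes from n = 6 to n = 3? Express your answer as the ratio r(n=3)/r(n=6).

r ∝ Z^-1 · n^2; with Z fixed, r ∝ n^2.
r(n=3)/r(n=6) = (3/6)^2 = 1/4

1/4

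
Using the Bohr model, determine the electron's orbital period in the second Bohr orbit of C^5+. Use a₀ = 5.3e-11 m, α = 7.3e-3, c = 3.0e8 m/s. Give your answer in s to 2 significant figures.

r = n²a₀/Z = 2²·5.3e-11/6 = 3.5e-11 m
v = Zαc/n = 6·0.0073·3.0e8/2 = 6.6e6 m/s
T = 2πr/v = 3.4e-17 s

3.4e-17 s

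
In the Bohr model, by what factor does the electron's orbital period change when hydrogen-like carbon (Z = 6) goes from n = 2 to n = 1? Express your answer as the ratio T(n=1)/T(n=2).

T ∝ Z^-2 · n^3; with Z fixed, T ∝ n^3.
T(n=1)/T(n=2) = (1/2)^3 = 1/8

1/8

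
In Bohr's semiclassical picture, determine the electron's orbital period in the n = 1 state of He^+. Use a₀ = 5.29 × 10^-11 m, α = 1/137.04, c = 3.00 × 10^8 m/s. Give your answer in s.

r = n²a₀/Z = 1²·5.29 × 10^-11/2 = 2.65 × 10^-11 m
v = Zαc/n = 2·0.00730·3.00 × 10^8/1 = 4.38 × 10^6 m/s
T = 2πr/v = 3.80 × 10^-17 s

3.80 × 10^-17 s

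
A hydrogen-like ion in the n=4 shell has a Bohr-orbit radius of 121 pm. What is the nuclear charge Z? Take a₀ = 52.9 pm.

7

r_n = n²a₀/Z ⇒ Z = n²a₀/r = 4² × 52.9 / 121 ≈ 7.00
Z = 7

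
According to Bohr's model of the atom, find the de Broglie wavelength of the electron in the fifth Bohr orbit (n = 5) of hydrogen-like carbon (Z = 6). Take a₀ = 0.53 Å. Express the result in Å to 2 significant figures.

2.8 Å

The Bohr quantisation condition is nλ = 2πr_n.
r_n = n²a₀/Z = 2.2 Å
λ = 2πr_n/n = 2π·2.2/5 = 2.8 Å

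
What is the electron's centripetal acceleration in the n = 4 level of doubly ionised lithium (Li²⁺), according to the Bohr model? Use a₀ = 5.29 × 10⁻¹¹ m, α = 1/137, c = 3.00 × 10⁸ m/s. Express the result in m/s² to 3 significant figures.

r = n²a₀/Z = 2.82 × 10⁻¹⁰ m, v = Zαc/n = 1.64 × 10⁶ m/s
a = v²/r = (1.64 × 10⁶)² / 2.82 × 10⁻¹⁰ = 9.56 × 10²¹ m/s²

9.56 × 10²¹ m/s²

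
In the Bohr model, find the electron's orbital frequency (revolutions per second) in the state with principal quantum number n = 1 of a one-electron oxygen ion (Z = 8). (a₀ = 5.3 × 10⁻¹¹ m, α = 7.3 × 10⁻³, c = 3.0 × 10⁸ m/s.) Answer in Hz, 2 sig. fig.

r = n²a₀/Z = 6.6 × 10⁻¹² m, v = Zαc/n = 1.8 × 10⁷ m/s
f = v/(2πr) = 4.2 × 10¹⁷ Hz

4.2 × 10¹⁷ Hz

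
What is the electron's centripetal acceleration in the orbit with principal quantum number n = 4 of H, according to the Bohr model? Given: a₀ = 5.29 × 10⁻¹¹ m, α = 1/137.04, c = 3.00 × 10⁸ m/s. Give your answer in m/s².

3.54 × 10²⁰ m/s²

r = n²a₀/Z = 8.46 × 10⁻¹⁰ m, v = Zαc/n = 5.47 × 10⁵ m/s
a = v²/r = (5.47 × 10⁵)² / 8.46 × 10⁻¹⁰ = 3.54 × 10²⁰ m/s²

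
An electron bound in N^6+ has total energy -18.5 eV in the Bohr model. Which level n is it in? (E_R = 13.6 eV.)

6

E_n = −E_R Z²/n² ⇒ n² = E_R Z²/(−E_n) = 13.6 × 7² / 18.5 ≈ 36.02
n = 6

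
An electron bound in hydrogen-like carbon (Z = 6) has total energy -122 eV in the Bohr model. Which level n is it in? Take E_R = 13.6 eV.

E_n = −E_R Z²/n² ⇒ n² = E_R Z²/(−E_n) = 13.6 × 6² / 122 ≈ 4.01
n = 2

2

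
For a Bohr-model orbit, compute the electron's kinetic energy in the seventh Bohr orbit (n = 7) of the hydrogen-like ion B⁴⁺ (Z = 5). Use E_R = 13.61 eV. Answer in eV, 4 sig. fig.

For a Coulomb orbit the virial theorem gives K = −E_n.
E_n = −E_R·Z²/n², so K = E_R·Z²/n² = 13.61 × 5²/7² = 6.944 eV

6.944 eV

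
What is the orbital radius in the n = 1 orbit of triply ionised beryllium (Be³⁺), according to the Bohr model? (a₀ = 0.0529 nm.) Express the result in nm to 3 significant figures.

0.0132 nm

r_n = n²a₀/Z = 1² × 0.0529 / 4
    = 1 × 0.0529 / 4 = 0.0132 nm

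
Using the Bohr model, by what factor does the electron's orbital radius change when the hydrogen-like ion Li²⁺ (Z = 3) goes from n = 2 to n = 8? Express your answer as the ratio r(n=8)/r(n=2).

16

r ∝ Z^-1 · n^2; with Z fixed, r ∝ n^2.
r(n=8)/r(n=2) = (8/2)^2 = 16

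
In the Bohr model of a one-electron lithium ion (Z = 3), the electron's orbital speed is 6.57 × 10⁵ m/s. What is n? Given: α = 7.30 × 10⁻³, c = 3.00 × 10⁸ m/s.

10

v_n = Zαc/n ⇒ n = Zαc/v = 3 × 0.00730 × 3.00 × 10⁸ / 6.57 × 10⁵ ≈ 10.00
n = 10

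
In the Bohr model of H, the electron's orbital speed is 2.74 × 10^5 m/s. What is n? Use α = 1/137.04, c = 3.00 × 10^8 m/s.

v_n = Zαc/n ⇒ n = Zαc/v = 1 × 0.00730 × 3.00 × 10^8 / 2.74 × 10^5 ≈ 7.99
n = 8

8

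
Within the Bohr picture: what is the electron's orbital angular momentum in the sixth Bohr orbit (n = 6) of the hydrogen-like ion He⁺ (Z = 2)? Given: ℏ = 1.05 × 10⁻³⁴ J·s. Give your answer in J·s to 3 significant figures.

L_n = nℏ = 6 × 1.05 × 10⁻³⁴ = 6.30 × 10⁻³⁴ J·s

6.30 × 10⁻³⁴ J·s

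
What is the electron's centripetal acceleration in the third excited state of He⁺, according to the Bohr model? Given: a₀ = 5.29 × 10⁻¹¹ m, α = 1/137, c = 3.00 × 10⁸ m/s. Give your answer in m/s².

2.83 × 10²¹ m/s²

r = n²a₀/Z = 4.23 × 10⁻¹⁰ m, v = Zαc/n = 1.09 × 10⁶ m/s
a = v²/r = (1.09 × 10⁶)² / 4.23 × 10⁻¹⁰ = 2.83 × 10²¹ m/s²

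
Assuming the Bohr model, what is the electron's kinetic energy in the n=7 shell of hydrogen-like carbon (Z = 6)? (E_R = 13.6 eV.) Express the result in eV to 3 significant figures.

For a Coulomb orbit the virial theorem gives K = −E_n.
E_n = −E_R·Z²/n², so K = E_R·Z²/n² = 13.6 × 6²/7² = 9.99 eV

9.99 eV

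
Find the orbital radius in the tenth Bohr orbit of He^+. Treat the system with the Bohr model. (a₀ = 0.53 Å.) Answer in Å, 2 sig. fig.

r_n = n²a₀/Z = 10² × 0.53 / 2
    = 100 × 0.53 / 2 = 26 Å

26 Å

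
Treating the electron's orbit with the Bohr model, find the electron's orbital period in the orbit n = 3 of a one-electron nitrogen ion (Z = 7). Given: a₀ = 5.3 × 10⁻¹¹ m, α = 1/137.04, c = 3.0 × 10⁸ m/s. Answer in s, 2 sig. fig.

r = n²a₀/Z = 3²·5.3 × 10⁻¹¹/7 = 6.8 × 10⁻¹¹ m
v = Zαc/n = 7·0.0073·3.0 × 10⁸/3 = 5.1 × 10⁶ m/s
T = 2πr/v = 8.4 × 10⁻¹⁷ s

8.4 × 10⁻¹⁷ s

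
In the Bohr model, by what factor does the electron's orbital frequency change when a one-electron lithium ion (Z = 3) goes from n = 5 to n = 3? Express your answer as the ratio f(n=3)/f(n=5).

f ∝ Z^2 · n^-3; with Z fixed, f ∝ n^-3.
f(n=3)/f(n=5) = (3/5)^-3 = 125/27

125/27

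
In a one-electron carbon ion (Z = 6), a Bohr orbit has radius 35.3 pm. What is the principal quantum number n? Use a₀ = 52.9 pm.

r_n = n²a₀/Z ⇒ n² = rZ/a₀ = 35.3 × 6 / 52.9 ≈ 4.00
n = 2

2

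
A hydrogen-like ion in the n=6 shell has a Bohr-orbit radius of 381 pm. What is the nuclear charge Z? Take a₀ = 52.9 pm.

r_n = n²a₀/Z ⇒ Z = n²a₀/r = 6² × 52.9 / 381 ≈ 5.00
Z = 5

5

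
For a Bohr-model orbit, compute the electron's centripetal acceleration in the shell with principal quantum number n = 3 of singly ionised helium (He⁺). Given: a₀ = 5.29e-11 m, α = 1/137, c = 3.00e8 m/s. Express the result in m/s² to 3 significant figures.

8.95e21 m/s²

r = n²a₀/Z = 2.38e-10 m, v = Zαc/n = 1.46e6 m/s
a = v²/r = (1.46e6)² / 2.38e-10 = 8.95e21 m/s²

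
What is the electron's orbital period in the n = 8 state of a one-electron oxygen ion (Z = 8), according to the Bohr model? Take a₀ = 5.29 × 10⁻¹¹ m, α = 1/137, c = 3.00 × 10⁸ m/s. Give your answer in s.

1.21 × 10⁻¹⁵ s

r = n²a₀/Z = 8²·5.29 × 10⁻¹¹/8 = 4.23 × 10⁻¹⁰ m
v = Zαc/n = 8·0.00730·3.00 × 10⁸/8 = 2.19 × 10⁶ m/s
T = 2πr/v = 1.21 × 10⁻¹⁵ s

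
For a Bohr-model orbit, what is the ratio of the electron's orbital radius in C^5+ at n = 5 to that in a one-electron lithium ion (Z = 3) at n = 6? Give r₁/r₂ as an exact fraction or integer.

r ∝ Z^-1 · n^2
r₁/r₂ = (6/3)^-1 · (5/6)^2 = 25/72

25/72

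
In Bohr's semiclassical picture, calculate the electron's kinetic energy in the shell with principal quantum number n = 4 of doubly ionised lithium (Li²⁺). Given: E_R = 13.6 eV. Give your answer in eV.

7.65 eV

For a Coulomb orbit the virial theorem gives K = −E_n.
E_n = −E_R·Z²/n², so K = E_R·Z²/n² = 13.6 × 3²/4² = 7.65 eV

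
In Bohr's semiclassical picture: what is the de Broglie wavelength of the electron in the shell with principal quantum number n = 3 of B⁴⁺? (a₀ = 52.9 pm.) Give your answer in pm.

The Bohr quantisation condition is nλ = 2πr_n.
r_n = n²a₀/Z = 95.2 pm
λ = 2πr_n/n = 2π·95.2/3 = 199 pm

199 pm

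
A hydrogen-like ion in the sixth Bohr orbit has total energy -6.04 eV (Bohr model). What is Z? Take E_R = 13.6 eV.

E_n = −E_R Z²/n² ⇒ Z² = −E_n n²/E_R = 6.04 × 6² / 13.6 ≈ 15.99
Z = 4

4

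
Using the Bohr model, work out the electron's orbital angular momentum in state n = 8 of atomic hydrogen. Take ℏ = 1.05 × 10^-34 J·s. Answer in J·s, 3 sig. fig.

8.40 × 10^-34 J·s

L_n = nℏ = 8 × 1.05 × 10^-34 = 8.40 × 10^-34 J·s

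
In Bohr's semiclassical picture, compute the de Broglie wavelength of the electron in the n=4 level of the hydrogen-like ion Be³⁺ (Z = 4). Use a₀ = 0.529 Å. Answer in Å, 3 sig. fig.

3.32 Å

The Bohr quantisation condition is nλ = 2πr_n.
r_n = n²a₀/Z = 2.12 Å
λ = 2πr_n/n = 2π·2.12/4 = 3.32 Å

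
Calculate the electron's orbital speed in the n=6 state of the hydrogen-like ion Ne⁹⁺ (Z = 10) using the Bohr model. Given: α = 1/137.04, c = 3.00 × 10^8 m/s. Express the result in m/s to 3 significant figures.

v_n = Zαc/n = 10 × 0.00730 × 3.00 × 10^8 / 6
    = 3.65 × 10^6 m/s

3.65 × 10^6 m/s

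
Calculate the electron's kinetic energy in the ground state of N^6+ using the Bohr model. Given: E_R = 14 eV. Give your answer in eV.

For a Coulomb orbit the virial theorem gives K = −E_n.
E_n = −E_R·Z²/n², so K = E_R·Z²/n² = 14 × 7²/1² = 690 eV

690 eV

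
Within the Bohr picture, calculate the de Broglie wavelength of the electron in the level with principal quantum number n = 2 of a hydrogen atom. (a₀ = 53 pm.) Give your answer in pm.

The Bohr quantisation condition is nλ = 2πr_n.
r_n = n²a₀/Z = 210 pm
λ = 2πr_n/n = 2π·210/2 = 670 pm

670 pm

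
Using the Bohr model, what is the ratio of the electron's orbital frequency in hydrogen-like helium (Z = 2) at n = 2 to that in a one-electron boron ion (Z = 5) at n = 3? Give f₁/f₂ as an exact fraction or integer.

f ∝ Z^2 · n^-3
f₁/f₂ = (2/5)^2 · (2/3)^-3 = 27/50

27/50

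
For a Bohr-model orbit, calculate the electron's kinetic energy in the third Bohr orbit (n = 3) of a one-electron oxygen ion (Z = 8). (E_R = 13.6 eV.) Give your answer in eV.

96.7 eV

For a Coulomb orbit the virial theorem gives K = −E_n.
E_n = −E_R·Z²/n², so K = E_R·Z²/n² = 13.6 × 8²/3² = 96.7 eV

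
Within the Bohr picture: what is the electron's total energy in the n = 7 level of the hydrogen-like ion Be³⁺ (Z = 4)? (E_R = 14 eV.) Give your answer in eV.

E_n = −E_R·Z²/n² = −14 × 4²/7² = -4.6 eV

-4.6 eV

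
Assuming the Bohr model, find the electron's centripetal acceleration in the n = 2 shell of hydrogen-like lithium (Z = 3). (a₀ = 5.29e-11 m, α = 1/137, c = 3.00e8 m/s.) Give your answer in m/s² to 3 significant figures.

r = n²a₀/Z = 7.05e-11 m, v = Zαc/n = 3.28e6 m/s
a = v²/r = (3.28e6)² / 7.05e-11 = 1.53e23 m/s²

1.53e23 m/s²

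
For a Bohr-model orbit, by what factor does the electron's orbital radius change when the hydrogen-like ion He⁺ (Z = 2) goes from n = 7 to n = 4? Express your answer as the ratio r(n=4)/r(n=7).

r ∝ Z^-1 · n^2; with Z fixed, r ∝ n^2.
r(n=4)/r(n=7) = (4/7)^2 = 16/49

16/49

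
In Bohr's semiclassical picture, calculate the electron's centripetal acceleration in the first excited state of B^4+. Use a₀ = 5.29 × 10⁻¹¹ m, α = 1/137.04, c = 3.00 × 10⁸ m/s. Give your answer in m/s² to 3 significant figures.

7.08 × 10²³ m/s²

r = n²a₀/Z = 4.23 × 10⁻¹¹ m, v = Zαc/n = 5.47 × 10⁶ m/s
a = v²/r = (5.47 × 10⁶)² / 4.23 × 10⁻¹¹ = 7.08 × 10²³ m/s²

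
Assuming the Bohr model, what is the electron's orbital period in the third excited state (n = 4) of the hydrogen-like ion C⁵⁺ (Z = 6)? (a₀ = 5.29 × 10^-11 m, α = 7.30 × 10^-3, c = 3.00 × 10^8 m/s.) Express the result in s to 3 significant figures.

r = n²a₀/Z = 4²·5.29 × 10^-11/6 = 1.41 × 10^-10 m
v = Zαc/n = 6·0.00730·3.00 × 10^8/4 = 3.29 × 10^6 m/s
T = 2πr/v = 2.70 × 10^-16 s

2.70 × 10^-16 s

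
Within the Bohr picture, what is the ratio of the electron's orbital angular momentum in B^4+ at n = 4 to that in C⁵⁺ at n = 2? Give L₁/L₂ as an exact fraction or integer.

2

L = nℏ is independent of Z.
L₁/L₂ = n₁/n₂ = 4/2 = 2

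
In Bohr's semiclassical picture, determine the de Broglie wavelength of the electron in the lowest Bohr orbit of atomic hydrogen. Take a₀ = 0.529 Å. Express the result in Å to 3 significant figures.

3.32 Å

The Bohr quantisation condition is nλ = 2πr_n.
r_n = n²a₀/Z = 0.529 Å
λ = 2πr_n/n = 2π·0.529/1 = 3.32 Å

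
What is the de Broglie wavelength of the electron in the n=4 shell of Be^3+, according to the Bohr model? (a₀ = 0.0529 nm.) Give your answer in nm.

0.332 nm

The Bohr quantisation condition is nλ = 2πr_n.
r_n = n²a₀/Z = 0.212 nm
λ = 2πr_n/n = 2π·0.212/4 = 0.332 nm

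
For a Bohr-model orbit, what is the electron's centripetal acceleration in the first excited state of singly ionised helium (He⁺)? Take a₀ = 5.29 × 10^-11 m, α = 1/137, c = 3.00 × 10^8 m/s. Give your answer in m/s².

4.53 × 10^22 m/s²

r = n²a₀/Z = 1.06 × 10^-10 m, v = Zαc/n = 2.19 × 10^6 m/s
a = v²/r = (2.19 × 10^6)² / 1.06 × 10^-10 = 4.53 × 10^22 m/s²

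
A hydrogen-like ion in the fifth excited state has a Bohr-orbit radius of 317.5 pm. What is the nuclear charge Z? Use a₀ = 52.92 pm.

6

r_n = n²a₀/Z ⇒ Z = n²a₀/r = 6² × 52.92 / 317.5 ≈ 6.00
Z = 6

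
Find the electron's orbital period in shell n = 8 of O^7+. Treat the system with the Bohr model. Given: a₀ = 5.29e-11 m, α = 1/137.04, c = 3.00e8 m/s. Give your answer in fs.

1.21 fs

r = n²a₀/Z = 8²·5.29e-11/8 = 4.23e-10 m
v = Zαc/n = 8·0.00730·3.00e8/8 = 2.19e6 m/s
T = 2πr/v = 1.21e-15 s = 1.21 fs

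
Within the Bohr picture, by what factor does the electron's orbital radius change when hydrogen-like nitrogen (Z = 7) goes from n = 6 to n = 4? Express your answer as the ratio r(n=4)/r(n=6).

4/9

r ∝ Z^-1 · n^2; with Z fixed, r ∝ n^2.
r(n=4)/r(n=6) = (4/6)^2 = 4/9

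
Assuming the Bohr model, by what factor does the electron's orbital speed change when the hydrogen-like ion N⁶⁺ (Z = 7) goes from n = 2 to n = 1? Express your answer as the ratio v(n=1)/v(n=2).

2

v ∝ Z^1 · n^-1; with Z fixed, v ∝ n^-1.
v(n=1)/v(n=2) = (1/2)^-1 = 2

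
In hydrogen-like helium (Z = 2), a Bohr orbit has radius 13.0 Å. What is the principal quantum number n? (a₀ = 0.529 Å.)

r_n = n²a₀/Z ⇒ n² = rZ/a₀ = 13.0 × 2 / 0.529 ≈ 49.15
n = 7

7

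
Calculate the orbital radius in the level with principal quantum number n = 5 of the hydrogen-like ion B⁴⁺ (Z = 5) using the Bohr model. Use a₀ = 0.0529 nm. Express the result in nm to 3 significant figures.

0.265 nm

r_n = n²a₀/Z = 5² × 0.0529 / 5
    = 25 × 0.0529 / 5 = 0.265 nm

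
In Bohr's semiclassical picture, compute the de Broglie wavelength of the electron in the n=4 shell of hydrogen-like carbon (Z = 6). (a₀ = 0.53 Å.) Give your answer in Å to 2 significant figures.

The Bohr quantisation condition is nλ = 2πr_n.
r_n = n²a₀/Z = 1.4 Å
λ = 2πr_n/n = 2π·1.4/4 = 2.2 Å

2.2 Å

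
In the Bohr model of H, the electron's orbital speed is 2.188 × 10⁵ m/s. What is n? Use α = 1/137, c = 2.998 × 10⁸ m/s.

v_n = Zαc/n ⇒ n = Zαc/v = 1 × 0.007299 × 2.998 × 10⁸ / 2.188 × 10⁵ ≈ 10.00
n = 10

10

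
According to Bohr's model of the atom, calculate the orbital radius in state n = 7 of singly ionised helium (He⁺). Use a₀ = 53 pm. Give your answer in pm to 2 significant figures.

1300 pm

r_n = n²a₀/Z = 7² × 53 / 2
    = 49 × 53 / 2 = 1300 pm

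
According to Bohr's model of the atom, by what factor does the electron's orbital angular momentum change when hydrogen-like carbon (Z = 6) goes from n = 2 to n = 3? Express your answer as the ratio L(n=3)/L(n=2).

L = nℏ depends only on n, so L ∝ n.
L(n=3)/L(n=2) = (3/2)^1 = 3/2

3/2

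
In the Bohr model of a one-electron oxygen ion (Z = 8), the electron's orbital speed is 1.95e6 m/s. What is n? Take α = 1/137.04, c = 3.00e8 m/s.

9

v_n = Zαc/n ⇒ n = Zαc/v = 8 × 0.00730 × 3.00e8 / 1.95e6 ≈ 8.98
n = 9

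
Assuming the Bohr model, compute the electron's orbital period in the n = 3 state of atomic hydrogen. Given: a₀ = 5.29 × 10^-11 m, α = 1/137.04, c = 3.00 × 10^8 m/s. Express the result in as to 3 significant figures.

r = n²a₀/Z = 3²·5.29 × 10^-11/1 = 4.76 × 10^-10 m
v = Zαc/n = 1·0.00730·3.00 × 10^8/3 = 7.30 × 10^5 m/s
T = 2πr/v = 4.10 × 10^-15 s = 4100 as

4100 as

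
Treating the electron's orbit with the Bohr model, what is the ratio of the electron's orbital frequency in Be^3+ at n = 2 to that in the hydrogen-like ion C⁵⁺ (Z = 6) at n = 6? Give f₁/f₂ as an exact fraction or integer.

12

f ∝ Z^2 · n^-3
f₁/f₂ = (4/6)^2 · (2/6)^-3 = 12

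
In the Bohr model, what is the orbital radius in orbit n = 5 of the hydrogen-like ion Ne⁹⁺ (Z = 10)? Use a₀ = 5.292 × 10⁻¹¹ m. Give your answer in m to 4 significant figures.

r_n = n²a₀/Z = 5² × 5.292 × 10⁻¹¹ / 10
    = 25 × 5.292 × 10⁻¹¹ / 10 = 1.323 × 10⁻¹⁰ m

1.323 × 10⁻¹⁰ m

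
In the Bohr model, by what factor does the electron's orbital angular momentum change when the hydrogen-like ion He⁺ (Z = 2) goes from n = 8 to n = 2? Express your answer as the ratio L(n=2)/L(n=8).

1/4

L = nℏ depends only on n, so L ∝ n.
L(n=2)/L(n=8) = (2/8)^1 = 1/4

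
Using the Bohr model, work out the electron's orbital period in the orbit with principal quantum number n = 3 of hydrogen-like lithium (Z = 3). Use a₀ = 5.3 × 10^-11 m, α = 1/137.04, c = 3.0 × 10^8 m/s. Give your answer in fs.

0.46 fs

r = n²a₀/Z = 3²·5.3 × 10^-11/3 = 1.6 × 10^-10 m
v = Zαc/n = 3·0.0073·3.0 × 10^8/3 = 2.2 × 10^6 m/s
T = 2πr/v = 4.6 × 10^-16 s = 0.46 fs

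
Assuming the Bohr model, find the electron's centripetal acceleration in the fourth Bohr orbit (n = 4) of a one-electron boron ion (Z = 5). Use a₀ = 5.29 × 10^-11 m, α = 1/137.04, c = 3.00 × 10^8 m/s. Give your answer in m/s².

r = n²a₀/Z = 1.69 × 10^-10 m, v = Zαc/n = 2.74 × 10^6 m/s
a = v²/r = (2.74 × 10^6)² / 1.69 × 10^-10 = 4.42 × 10^22 m/s²

4.42 × 10^22 m/s²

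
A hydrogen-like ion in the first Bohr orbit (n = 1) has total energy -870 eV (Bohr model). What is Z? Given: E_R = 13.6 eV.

8

E_n = −E_R Z²/n² ⇒ Z² = −E_n n²/E_R = 870 × 1² / 13.6 ≈ 63.97
Z = 8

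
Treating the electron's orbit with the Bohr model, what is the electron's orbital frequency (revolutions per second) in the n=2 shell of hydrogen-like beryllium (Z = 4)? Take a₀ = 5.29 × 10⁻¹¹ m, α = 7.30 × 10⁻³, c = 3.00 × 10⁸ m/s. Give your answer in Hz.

1.32 × 10¹⁶ Hz

r = n²a₀/Z = 5.29 × 10⁻¹¹ m, v = Zαc/n = 4.38 × 10⁶ m/s
f = v/(2πr) = 1.32 × 10¹⁶ Hz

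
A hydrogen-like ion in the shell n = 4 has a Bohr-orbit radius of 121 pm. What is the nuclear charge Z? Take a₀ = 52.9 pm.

7

r_n = n²a₀/Z ⇒ Z = n²a₀/r = 4² × 52.9 / 121 ≈ 7.00
Z = 7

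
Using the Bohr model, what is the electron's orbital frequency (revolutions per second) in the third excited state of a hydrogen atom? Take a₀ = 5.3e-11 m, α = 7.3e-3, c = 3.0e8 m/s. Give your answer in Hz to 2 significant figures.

1.0e14 Hz

r = n²a₀/Z = 8.5e-10 m, v = Zαc/n = 5.5e5 m/s
f = v/(2πr) = 1.0e14 Hz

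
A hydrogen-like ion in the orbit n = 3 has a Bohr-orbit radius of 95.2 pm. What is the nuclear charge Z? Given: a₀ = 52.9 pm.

r_n = n²a₀/Z ⇒ Z = n²a₀/r = 3² × 52.9 / 95.2 ≈ 5.00
Z = 5

5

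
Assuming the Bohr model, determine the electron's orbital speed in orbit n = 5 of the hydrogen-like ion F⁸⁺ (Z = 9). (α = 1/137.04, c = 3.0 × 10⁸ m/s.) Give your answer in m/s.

v_n = Zαc/n = 9 × 0.0073 × 3.0 × 10⁸ / 5
    = 3.9 × 10⁶ m/s

3.9 × 10⁶ m/s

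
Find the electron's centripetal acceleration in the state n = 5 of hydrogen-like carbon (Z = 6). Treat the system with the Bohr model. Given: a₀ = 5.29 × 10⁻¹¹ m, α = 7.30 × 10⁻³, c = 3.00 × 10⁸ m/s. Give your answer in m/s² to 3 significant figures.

3.13 × 10²² m/s²

r = n²a₀/Z = 2.20 × 10⁻¹⁰ m, v = Zαc/n = 2.63 × 10⁶ m/s
a = v²/r = (2.63 × 10⁶)² / 2.20 × 10⁻¹⁰ = 3.13 × 10²² m/s²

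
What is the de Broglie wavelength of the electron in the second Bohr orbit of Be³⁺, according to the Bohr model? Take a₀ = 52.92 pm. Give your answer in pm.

The Bohr quantisation condition is nλ = 2πr_n.
r_n = n²a₀/Z = 52.92 pm
λ = 2πr_n/n = 2π·52.92/2 = 166.3 pm

166.3 pm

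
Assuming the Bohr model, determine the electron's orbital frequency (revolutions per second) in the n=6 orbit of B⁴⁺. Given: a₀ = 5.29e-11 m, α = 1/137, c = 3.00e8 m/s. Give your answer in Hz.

7.63e14 Hz

r = n²a₀/Z = 3.81e-10 m, v = Zαc/n = 1.82e6 m/s
f = v/(2πr) = 7.63e14 Hz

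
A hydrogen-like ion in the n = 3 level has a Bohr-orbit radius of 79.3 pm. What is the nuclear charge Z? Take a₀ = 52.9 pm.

6

r_n = n²a₀/Z ⇒ Z = n²a₀/r = 3² × 52.9 / 79.3 ≈ 6.00
Z = 6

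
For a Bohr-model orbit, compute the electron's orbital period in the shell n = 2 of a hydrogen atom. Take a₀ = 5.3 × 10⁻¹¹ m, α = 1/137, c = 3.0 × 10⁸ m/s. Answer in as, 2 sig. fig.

1200 as

r = n²a₀/Z = 2²·5.3 × 10⁻¹¹/1 = 2.1 × 10⁻¹⁰ m
v = Zαc/n = 1·0.0073·3.0 × 10⁸/2 = 1.1 × 10⁶ m/s
T = 2πr/v = 1.2 × 10⁻¹⁵ s = 1200 as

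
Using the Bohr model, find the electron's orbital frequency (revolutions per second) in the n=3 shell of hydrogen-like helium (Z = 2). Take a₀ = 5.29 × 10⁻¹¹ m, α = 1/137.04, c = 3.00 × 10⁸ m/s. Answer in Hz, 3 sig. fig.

9.76 × 10¹⁴ Hz

r = n²a₀/Z = 2.38 × 10⁻¹⁰ m, v = Zαc/n = 1.46 × 10⁶ m/s
f = v/(2πr) = 9.76 × 10¹⁴ Hz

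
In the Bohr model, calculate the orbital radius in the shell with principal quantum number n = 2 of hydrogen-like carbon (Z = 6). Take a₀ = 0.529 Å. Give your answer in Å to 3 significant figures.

r_n = n²a₀/Z = 2² × 0.529 / 6
    = 4 × 0.529 / 6 = 0.353 Å

0.353 Å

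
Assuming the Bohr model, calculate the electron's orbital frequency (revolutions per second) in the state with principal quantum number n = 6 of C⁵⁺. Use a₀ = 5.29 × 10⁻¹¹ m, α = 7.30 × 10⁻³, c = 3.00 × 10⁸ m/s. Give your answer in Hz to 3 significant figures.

1.10 × 10¹⁵ Hz

r = n²a₀/Z = 3.17 × 10⁻¹⁰ m, v = Zαc/n = 2.19 × 10⁶ m/s
f = v/(2πr) = 1.10 × 10¹⁵ Hz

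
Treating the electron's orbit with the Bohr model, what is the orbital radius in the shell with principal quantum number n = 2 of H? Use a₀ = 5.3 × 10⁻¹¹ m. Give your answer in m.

r_n = n²a₀/Z = 2² × 5.3 × 10⁻¹¹ / 1
    = 4 × 5.3 × 10⁻¹¹ / 1 = 2.1 × 10⁻¹⁰ m

2.1 × 10⁻¹⁰ m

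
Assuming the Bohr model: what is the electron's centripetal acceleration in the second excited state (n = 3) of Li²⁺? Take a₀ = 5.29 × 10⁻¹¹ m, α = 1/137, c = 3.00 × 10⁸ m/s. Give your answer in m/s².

3.02 × 10²² m/s²

r = n²a₀/Z = 1.59 × 10⁻¹⁰ m, v = Zαc/n = 2.19 × 10⁶ m/s
a = v²/r = (2.19 × 10⁶)² / 1.59 × 10⁻¹⁰ = 3.02 × 10²² m/s²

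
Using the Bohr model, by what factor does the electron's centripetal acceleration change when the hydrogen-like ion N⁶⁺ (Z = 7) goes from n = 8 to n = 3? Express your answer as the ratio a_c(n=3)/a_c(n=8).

4096/81

a_c ∝ Z^3 · n^-4; with Z fixed, a_c ∝ n^-4.
a_c(n=3)/a_c(n=8) = (3/8)^-4 = 4096/81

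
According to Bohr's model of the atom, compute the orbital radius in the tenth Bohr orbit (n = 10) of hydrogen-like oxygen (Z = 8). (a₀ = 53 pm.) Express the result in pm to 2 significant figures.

660 pm

r_n = n²a₀/Z = 10² × 53 / 8
    = 100 × 53 / 8 = 660 pm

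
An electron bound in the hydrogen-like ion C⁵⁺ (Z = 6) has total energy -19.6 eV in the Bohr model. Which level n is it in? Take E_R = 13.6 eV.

5

E_n = −E_R Z²/n² ⇒ n² = E_R Z²/(−E_n) = 13.6 × 6² / 19.6 ≈ 24.98
n = 5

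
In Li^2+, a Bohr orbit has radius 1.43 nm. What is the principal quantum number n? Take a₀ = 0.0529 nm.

9

r_n = n²a₀/Z ⇒ n² = rZ/a₀ = 1.43 × 3 / 0.0529 ≈ 81.10
n = 9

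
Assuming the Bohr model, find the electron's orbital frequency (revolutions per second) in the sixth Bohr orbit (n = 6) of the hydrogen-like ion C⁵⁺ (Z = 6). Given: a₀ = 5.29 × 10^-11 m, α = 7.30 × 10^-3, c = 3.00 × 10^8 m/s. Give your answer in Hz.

1.10 × 10^15 Hz

r = n²a₀/Z = 3.17 × 10^-10 m, v = Zαc/n = 2.19 × 10^6 m/s
f = v/(2πr) = 1.10 × 10^15 Hz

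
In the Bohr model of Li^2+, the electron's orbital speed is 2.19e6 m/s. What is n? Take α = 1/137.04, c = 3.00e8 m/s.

v_n = Zαc/n ⇒ n = Zαc/v = 3 × 0.00730 × 3.00e8 / 2.19e6 ≈ 3.00
n = 3

3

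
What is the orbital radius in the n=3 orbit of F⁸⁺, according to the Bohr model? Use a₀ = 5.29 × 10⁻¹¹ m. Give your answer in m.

5.29 × 10⁻¹¹ m

r_n = n²a₀/Z = 3² × 5.29 × 10⁻¹¹ / 9
    = 9 × 5.29 × 10⁻¹¹ / 9 = 5.29 × 10⁻¹¹ m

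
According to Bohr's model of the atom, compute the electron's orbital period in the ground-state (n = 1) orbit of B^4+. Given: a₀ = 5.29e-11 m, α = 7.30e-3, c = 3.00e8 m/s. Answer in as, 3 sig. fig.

6.07 as

r = n²a₀/Z = 1²·5.29e-11/5 = 1.06e-11 m
v = Zαc/n = 5·0.00730·3.00e8/1 = 1.09e7 m/s
T = 2πr/v = 6.07e-18 s = 6.07 as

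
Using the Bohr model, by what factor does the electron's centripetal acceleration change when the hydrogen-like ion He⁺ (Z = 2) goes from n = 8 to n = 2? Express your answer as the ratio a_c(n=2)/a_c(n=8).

a_c ∝ Z^3 · n^-4; with Z fixed, a_c ∝ n^-4.
a_c(n=2)/a_c(n=8) = (2/8)^-4 = 256

256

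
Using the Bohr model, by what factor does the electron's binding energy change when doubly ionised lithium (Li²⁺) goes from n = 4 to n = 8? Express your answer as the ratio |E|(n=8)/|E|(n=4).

|E| ∝ Z^2 · n^-2; with Z fixed, |E| ∝ n^-2.
|E|(n=8)/|E|(n=4) = (8/4)^-2 = 1/4

1/4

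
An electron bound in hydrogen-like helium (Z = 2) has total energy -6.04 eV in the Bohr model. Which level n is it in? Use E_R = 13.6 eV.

E_n = −E_R Z²/n² ⇒ n² = E_R Z²/(−E_n) = 13.6 × 2² / 6.04 ≈ 9.01
n = 3

3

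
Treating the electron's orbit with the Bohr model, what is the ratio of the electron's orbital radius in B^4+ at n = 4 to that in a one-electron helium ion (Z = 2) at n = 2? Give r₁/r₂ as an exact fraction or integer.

8/5

r ∝ Z^-1 · n^2
r₁/r₂ = (5/2)^-1 · (4/2)^2 = 8/5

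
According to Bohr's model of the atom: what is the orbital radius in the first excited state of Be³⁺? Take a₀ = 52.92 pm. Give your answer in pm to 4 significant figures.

52.92 pm

r_n = n²a₀/Z = 2² × 52.92 / 4
    = 4 × 52.92 / 4 = 52.92 pm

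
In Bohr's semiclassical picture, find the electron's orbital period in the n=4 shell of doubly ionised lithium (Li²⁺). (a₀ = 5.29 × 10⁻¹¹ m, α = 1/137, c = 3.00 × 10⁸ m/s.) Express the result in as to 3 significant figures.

1080 as

r = n²a₀/Z = 4²·5.29 × 10⁻¹¹/3 = 2.82 × 10⁻¹⁰ m
v = Zαc/n = 3·0.00730·3.00 × 10⁸/4 = 1.64 × 10⁶ m/s
T = 2πr/v = 1.08 × 10⁻¹⁵ s = 1080 as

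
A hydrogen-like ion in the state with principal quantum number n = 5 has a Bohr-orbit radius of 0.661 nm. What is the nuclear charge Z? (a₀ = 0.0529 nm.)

r_n = n²a₀/Z ⇒ Z = n²a₀/r = 5² × 0.0529 / 0.661 ≈ 2.00
Z = 2

2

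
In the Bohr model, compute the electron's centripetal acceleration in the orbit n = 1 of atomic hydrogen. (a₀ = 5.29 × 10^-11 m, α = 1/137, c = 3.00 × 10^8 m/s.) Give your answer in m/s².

r = n²a₀/Z = 5.29 × 10^-11 m, v = Zαc/n = 2.19 × 10^6 m/s
a = v²/r = (2.19 × 10^6)² / 5.29 × 10^-11 = 9.06 × 10^22 m/s²

9.06 × 10^22 m/s²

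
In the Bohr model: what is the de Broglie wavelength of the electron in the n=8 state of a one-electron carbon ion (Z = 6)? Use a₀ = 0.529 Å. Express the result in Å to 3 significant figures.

4.43 Å

The Bohr quantisation condition is nλ = 2πr_n.
r_n = n²a₀/Z = 5.64 Å
λ = 2πr_n/n = 2π·5.64/8 = 4.43 Å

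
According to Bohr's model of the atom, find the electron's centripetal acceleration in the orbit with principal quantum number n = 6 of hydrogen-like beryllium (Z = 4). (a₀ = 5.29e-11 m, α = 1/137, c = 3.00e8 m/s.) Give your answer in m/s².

r = n²a₀/Z = 4.76e-10 m, v = Zαc/n = 1.46e6 m/s
a = v²/r = (1.46e6)² / 4.76e-10 = 4.48e21 m/s²

4.48e21 m/s²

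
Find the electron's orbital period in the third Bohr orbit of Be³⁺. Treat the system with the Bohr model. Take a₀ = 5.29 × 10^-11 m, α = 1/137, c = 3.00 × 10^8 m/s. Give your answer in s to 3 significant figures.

2.56 × 10^-16 s

r = n²a₀/Z = 3²·5.29 × 10^-11/4 = 1.19 × 10^-10 m
v = Zαc/n = 4·0.00730·3.00 × 10^8/3 = 2.92 × 10^6 m/s
T = 2πr/v = 2.56 × 10^-16 s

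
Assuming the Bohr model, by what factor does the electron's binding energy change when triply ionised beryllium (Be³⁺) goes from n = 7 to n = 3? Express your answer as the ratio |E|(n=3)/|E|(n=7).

49/9

|E| ∝ Z^2 · n^-2; with Z fixed, |E| ∝ n^-2.
|E|(n=3)/|E|(n=7) = (3/7)^-2 = 49/9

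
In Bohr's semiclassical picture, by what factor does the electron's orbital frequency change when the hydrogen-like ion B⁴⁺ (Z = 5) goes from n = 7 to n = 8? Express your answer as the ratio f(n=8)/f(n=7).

343/512

f ∝ Z^2 · n^-3; with Z fixed, f ∝ n^-3.
f(n=8)/f(n=7) = (8/7)^-3 = 343/512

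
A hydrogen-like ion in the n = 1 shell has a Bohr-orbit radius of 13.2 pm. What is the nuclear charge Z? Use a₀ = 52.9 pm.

4

r_n = n²a₀/Z ⇒ Z = n²a₀/r = 1² × 52.9 / 13.2 ≈ 4.01
Z = 4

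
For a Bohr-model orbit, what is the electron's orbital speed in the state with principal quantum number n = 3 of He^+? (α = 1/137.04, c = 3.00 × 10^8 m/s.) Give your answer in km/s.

1460 km/s

v_n = Zαc/n = 2 × 0.00730 × 3.00 × 10^8 / 3
    = 1460 km/s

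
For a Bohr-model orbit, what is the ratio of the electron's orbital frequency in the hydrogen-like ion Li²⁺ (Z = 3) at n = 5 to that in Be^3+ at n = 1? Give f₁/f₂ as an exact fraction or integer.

f ∝ Z^2 · n^-3
f₁/f₂ = (3/4)^2 · (5/1)^-3 = 9/2000

9/2000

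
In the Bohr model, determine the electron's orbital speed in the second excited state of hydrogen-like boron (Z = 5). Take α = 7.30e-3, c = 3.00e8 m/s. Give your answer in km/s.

v_n = Zαc/n = 5 × 0.00730 × 3.00e8 / 3
    = 3650 km/s

3650 km/s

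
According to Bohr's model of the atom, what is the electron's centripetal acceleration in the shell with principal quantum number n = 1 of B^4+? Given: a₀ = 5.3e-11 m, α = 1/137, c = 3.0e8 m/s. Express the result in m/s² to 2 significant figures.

r = n²a₀/Z = 1.1e-11 m, v = Zαc/n = 1.1e7 m/s
a = v²/r = (1.1e7)² / 1.1e-11 = 1.1e25 m/s²

1.1e25 m/s²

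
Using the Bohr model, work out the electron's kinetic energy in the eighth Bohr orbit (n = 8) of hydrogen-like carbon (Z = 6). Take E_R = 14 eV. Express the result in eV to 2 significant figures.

7.9 eV

For a Coulomb orbit the virial theorem gives K = −E_n.
E_n = −E_R·Z²/n², so K = E_R·Z²/n² = 14 × 6²/8² = 7.9 eV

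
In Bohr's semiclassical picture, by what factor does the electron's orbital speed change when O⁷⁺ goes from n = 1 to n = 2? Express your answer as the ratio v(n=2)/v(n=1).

v ∝ Z^1 · n^-1; with Z fixed, v ∝ n^-1.
v(n=2)/v(n=1) = (2/1)^-1 = 1/2

1/2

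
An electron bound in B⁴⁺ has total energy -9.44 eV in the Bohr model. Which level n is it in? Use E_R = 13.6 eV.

6

E_n = −E_R Z²/n² ⇒ n² = E_R Z²/(−E_n) = 13.6 × 5² / 9.44 ≈ 36.02
n = 6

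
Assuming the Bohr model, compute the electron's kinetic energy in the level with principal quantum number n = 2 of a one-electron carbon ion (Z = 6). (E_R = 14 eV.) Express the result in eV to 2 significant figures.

130 eV

For a Coulomb orbit the virial theorem gives K = −E_n.
E_n = −E_R·Z²/n², so K = E_R·Z²/n² = 14 × 6²/2² = 130 eV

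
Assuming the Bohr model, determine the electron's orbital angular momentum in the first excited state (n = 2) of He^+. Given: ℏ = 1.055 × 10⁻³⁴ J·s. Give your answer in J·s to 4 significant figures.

L_n = nℏ = 2 × 1.055 × 10⁻³⁴ = 2.110 × 10⁻³⁴ J·s

2.110 × 10⁻³⁴ J·s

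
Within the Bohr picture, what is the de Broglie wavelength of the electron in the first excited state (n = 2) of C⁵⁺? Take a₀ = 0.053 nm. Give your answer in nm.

0.11 nm

The Bohr quantisation condition is nλ = 2πr_n.
r_n = n²a₀/Z = 0.035 nm
λ = 2πr_n/n = 2π·0.035/2 = 0.11 nm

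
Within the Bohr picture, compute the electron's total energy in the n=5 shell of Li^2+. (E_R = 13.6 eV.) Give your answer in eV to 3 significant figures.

E_n = −E_R·Z²/n² = −13.6 × 3²/5² = -4.90 eV

-4.90 eV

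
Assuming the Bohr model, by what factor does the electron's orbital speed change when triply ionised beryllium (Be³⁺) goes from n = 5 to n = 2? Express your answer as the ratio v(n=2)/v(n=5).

v ∝ Z^1 · n^-1; with Z fixed, v ∝ n^-1.
v(n=2)/v(n=5) = (2/5)^-1 = 5/2

5/2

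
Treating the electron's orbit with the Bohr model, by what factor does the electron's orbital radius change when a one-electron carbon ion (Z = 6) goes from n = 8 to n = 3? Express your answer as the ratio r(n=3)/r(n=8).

9/64

r ∝ Z^-1 · n^2; with Z fixed, r ∝ n^2.
r(n=3)/r(n=8) = (3/8)^2 = 9/64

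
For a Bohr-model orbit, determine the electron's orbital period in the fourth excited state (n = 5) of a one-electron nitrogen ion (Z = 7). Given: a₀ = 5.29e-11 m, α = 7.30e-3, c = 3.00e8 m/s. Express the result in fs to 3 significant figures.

0.387 fs

r = n²a₀/Z = 5²·5.29e-11/7 = 1.89e-10 m
v = Zαc/n = 7·0.00730·3.00e8/5 = 3.07e6 m/s
T = 2πr/v = 3.87e-16 s = 0.387 fs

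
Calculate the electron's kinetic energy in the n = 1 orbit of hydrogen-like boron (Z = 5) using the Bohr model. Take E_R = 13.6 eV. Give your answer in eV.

For a Coulomb orbit the virial theorem gives K = −E_n.
E_n = −E_R·Z²/n², so K = E_R·Z²/n² = 13.6 × 5²/1² = 340 eV

340 eV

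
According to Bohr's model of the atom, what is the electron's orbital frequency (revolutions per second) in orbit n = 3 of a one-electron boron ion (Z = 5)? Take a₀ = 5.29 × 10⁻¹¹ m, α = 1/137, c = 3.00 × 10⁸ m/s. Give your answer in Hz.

6.10 × 10¹⁵ Hz

r = n²a₀/Z = 9.52 × 10⁻¹¹ m, v = Zαc/n = 3.65 × 10⁶ m/s
f = v/(2πr) = 6.10 × 10¹⁵ Hz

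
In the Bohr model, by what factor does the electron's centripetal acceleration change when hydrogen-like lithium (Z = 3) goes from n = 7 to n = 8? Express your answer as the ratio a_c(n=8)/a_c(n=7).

a_c ∝ Z^3 · n^-4; with Z fixed, a_c ∝ n^-4.
a_c(n=8)/a_c(n=7) = (8/7)^-4 = 2401/4096

2401/4096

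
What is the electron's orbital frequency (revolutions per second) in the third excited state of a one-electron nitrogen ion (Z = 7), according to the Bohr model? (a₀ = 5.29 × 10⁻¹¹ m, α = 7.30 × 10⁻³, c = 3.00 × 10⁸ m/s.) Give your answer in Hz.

5.04 × 10¹⁵ Hz

r = n²a₀/Z = 1.21 × 10⁻¹⁰ m, v = Zαc/n = 3.83 × 10⁶ m/s
f = v/(2πr) = 5.04 × 10¹⁵ Hz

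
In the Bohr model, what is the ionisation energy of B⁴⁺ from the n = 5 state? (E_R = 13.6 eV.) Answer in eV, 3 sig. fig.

13.6 eV

E_n = −E_R·Z²/n² = −13.6 × 5²/5² eV = -13.6 eV
Ionisation energy = −E_n = 13.6 eV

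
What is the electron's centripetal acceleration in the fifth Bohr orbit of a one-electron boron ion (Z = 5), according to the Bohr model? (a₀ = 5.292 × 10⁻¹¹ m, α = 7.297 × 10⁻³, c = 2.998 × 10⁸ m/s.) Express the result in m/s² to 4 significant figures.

1.809 × 10²² m/s²

r = n²a₀/Z = 2.646 × 10⁻¹⁰ m, v = Zαc/n = 2.188 × 10⁶ m/s
a = v²/r = (2.188 × 10⁶)² / 2.646 × 10⁻¹⁰ = 1.809 × 10²² m/s²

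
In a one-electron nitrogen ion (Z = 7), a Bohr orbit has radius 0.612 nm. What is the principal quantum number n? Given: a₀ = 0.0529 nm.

r_n = n²a₀/Z ⇒ n² = rZ/a₀ = 0.612 × 7 / 0.0529 ≈ 80.98
n = 9

9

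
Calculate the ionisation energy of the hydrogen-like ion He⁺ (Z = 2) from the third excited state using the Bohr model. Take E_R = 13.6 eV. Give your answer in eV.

E_n = −E_R·Z²/n² = −13.6 × 2²/4² eV = -3.40 eV
Ionisation energy = −E_n = 3.40 eV

3.40 eV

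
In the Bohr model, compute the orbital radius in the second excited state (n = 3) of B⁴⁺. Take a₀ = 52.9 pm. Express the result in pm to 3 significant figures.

95.2 pm

r_n = n²a₀/Z = 3² × 52.9 / 5
    = 9 × 52.9 / 5 = 95.2 pm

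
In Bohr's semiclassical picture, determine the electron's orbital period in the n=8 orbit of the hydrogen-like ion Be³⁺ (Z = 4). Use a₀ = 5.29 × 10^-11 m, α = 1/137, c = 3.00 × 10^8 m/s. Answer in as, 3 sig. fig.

4860 as

r = n²a₀/Z = 8²·5.29 × 10^-11/4 = 8.46 × 10^-10 m
v = Zαc/n = 4·0.00730·3.00 × 10^8/8 = 1.09 × 10^6 m/s
T = 2πr/v = 4.86 × 10^-15 s = 4860 as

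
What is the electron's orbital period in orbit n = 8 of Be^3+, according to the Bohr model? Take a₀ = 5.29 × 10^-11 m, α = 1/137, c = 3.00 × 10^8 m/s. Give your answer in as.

4860 as

r = n²a₀/Z = 8²·5.29 × 10^-11/4 = 8.46 × 10^-10 m
v = Zαc/n = 4·0.00730·3.00 × 10^8/8 = 1.09 × 10^6 m/s
T = 2πr/v = 4.86 × 10^-15 s = 4860 as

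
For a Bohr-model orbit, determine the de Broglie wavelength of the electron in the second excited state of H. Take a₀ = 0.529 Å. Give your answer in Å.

The Bohr quantisation condition is nλ = 2πr_n.
r_n = n²a₀/Z = 4.76 Å
λ = 2πr_n/n = 2π·4.76/3 = 9.97 Å

9.97 Å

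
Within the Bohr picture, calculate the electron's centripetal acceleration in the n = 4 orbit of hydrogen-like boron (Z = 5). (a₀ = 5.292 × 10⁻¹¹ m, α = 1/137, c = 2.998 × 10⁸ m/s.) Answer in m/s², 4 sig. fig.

r = n²a₀/Z = 1.693 × 10⁻¹⁰ m, v = Zαc/n = 2.735 × 10⁶ m/s
a = v²/r = (2.735 × 10⁶)² / 1.693 × 10⁻¹⁰ = 4.418 × 10²² m/s²

4.418 × 10²² m/s²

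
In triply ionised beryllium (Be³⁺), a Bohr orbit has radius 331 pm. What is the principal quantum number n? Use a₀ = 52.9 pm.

r_n = n²a₀/Z ⇒ n² = rZ/a₀ = 331 × 4 / 52.9 ≈ 25.03
n = 5

5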